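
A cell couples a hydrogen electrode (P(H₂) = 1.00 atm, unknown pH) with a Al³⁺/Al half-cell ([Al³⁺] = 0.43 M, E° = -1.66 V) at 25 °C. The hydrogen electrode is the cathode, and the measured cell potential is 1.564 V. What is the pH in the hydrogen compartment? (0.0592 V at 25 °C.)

pH = 1.74

E°_cell = 1.66 V and n = 6.
log Q = n(E° − E)/0.0592 = 6×(1.66 − 1.564)/0.0592 = 9.730.
With Q = [Al³⁺]^2·P(H₂)^3 / [H⁺]^6, solving for [H⁺] gives log[H⁺] = -1.744, so pH = 1.74.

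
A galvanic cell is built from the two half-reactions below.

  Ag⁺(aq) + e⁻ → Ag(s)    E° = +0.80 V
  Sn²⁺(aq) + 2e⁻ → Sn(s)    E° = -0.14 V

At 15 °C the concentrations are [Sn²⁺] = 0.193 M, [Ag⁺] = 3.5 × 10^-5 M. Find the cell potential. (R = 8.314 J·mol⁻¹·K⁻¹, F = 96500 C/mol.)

The Ag⁺/Ag couple has the higher reduction potential and acts as the cathode, so E°_cell = +0.80 − (-0.14) = 0.94 V.
Balancing electrons gives n = 2; the reaction quotient is Q = [Sn²⁺]/[Ag⁺]^2 = 1.58 × 10^8.
E = E° − (RT/nF) ln Q = 0.94 − (8.314×288)/(2×96500) × (18.875) = 0.940 − 0.234 = 0.706 V.

0.706 V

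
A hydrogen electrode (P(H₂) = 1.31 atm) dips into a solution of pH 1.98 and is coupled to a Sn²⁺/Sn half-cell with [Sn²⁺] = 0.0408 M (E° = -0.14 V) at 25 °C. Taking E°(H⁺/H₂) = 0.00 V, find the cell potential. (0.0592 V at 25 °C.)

0.060 V

The hydrogen couple is the cathode, so E°_cell = 0.14 V; n = 2.
[H⁺] = 10^(−1.98) = 0.010 M, and Q = [Sn²⁺]·P(H₂) / [H⁺]^2 = 487.
E = E° − (0.0592/2) log Q = 0.14 − (0.0592/2)(2.688) = 0.060 V.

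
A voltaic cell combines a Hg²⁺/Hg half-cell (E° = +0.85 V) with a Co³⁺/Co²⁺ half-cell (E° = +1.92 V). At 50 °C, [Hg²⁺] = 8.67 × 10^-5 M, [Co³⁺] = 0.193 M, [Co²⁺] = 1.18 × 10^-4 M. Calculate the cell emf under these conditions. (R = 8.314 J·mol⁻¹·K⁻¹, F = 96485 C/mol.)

The Co³⁺/Co²⁺ couple has the higher reduction potential and acts as the cathode, so E°_cell = +1.92 − (+0.85) = 1.07 V.
Balancing electrons gives n = 2; the reaction quotient is Q = [Hg²⁺]·[Co²⁺]^2/[Co³⁺]^2 = 3.24 × 10^-11.
E = E° − (RT/nF) ln Q = 1.07 − (8.314×323)/(2×96485) × (-24.153) = 1.070 + 0.336 = 1.406 V.

1.41 V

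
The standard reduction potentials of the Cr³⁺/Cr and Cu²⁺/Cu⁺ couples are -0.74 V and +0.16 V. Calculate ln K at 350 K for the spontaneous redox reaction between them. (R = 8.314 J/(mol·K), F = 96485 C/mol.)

ln K = 89.5

E°_cell = +0.16 − (-0.74) = 0.90 V, with n = 3 electrons transferred.
At equilibrium E = 0, so the Nernst equation gives ln K = nFE°/RT = (3)(96485)(0.90)/((8.314)(350)) = 89.53.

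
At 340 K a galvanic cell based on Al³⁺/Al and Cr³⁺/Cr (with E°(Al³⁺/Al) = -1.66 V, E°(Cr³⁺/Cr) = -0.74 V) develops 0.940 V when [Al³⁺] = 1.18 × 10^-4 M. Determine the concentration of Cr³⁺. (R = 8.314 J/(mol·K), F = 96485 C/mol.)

From the Nernst equation, ln Q = nF(E° − E)/RT = 3×96485×(0.92 − 0.940)/(8.314×340) = -2.048, so Q = 0.129.
With Q = [Al³⁺]/[Cr³⁺] and the known concentrations, [Cr³⁺] in the denominator gives [Cr³⁺] = 9.1 × 10^-4 M.

9.1 × 10^-4 M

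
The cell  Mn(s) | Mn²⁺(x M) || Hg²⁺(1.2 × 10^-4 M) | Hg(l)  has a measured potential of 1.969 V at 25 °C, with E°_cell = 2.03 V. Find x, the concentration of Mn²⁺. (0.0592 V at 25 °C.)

0.014 M

From the Nernst equation, log Q = n(E° − E)/0.0592 = 2(2.03 − 1.969)/0.0592 = 2.061, so Q = 115.
With Q = [Mn²⁺]/[Hg²⁺] and the known concentrations, [Mn²⁺] in the numerator gives [Mn²⁺] = 0.014 M.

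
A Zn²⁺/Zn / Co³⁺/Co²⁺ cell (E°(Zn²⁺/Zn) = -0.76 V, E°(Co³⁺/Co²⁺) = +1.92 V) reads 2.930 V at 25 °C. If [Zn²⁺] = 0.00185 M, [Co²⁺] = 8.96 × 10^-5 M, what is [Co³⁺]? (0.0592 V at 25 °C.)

From the Nernst equation, log Q = n(E° − E)/0.0592 = 2(2.68 − 2.930)/0.0592 = -8.446, so Q = 3.58 × 10^-9.
With Q = [Zn²⁺]·[Co²⁺]^2/[Co³⁺]^2 and the known concentrations, [Co³⁺]^2 in the denominator gives [Co³⁺] = 0.064 M.

0.064 M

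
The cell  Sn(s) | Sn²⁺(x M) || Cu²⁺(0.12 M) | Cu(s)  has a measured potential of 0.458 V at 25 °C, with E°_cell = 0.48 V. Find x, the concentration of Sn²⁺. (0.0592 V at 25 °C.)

0.66 M

From the Nernst equation, log Q = n(E° − E)/0.0592 = 2(0.48 − 0.458)/0.0592 = 0.743, so Q = 5.54.
With Q = [Sn²⁺]/[Cu²⁺] and the known concentrations, [Sn²⁺] in the numerator gives [Sn²⁺] = 0.66 M.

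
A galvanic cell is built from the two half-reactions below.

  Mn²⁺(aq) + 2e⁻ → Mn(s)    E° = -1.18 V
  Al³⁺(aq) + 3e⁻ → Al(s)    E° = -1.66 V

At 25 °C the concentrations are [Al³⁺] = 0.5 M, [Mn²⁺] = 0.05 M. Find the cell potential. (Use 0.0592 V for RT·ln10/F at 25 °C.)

0.447 V

The Mn²⁺/Mn couple has the higher reduction potential and acts as the cathode, so E°_cell = -1.18 − (-1.66) = 0.48 V.
Balancing electrons gives n = 6; the reaction quotient is Q = [Al³⁺]^2/[Mn²⁺]^3 = 2000.
At 25 °C, E = E° − (0.0592/n) log Q = 0.48 − (0.0592/6)(3.301) = 0.480 − 0.033 = 0.447 V.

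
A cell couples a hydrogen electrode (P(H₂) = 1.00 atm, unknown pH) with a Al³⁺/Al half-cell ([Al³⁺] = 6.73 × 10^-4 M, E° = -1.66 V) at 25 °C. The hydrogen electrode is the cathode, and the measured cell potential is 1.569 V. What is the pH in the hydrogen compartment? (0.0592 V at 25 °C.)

E°_cell = 1.66 V and n = 6.
log Q = n(E° − E)/0.0592 = 6×(1.66 − 1.569)/0.0592 = 9.223.
With Q = [Al³⁺]^2·P(H₂)^3 / [H⁺]^6, solving for [H⁺] gives log[H⁺] = -2.594, so pH = 2.59.

pH = 2.59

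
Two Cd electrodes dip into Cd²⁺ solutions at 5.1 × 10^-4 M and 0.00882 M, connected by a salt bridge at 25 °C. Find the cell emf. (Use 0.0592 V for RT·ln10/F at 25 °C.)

0.037 V

Both half-cells are Cd²⁺/Cd, so E°_cell = 0. The concentrated side is the cathode; the cell reaction moves Cd²⁺ from high to low concentration with n = 2.
Q = [Cd²⁺]_dilute/[Cd²⁺]_conc = 5.1 × 10^-4/0.00882 = 0.0578.
E = 0 − (0.0592/2) log Q = −(0.0592/2)(-1.238) = 0.0366 V.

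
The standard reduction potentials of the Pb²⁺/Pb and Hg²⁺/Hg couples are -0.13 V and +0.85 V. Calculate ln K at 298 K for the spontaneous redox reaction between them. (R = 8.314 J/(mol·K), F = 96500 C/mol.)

ln K = 76.3

E°_cell = +0.85 − (-0.13) = 0.98 V, with n = 2 electrons transferred.
At equilibrium E = 0, so the Nernst equation gives ln K = nFE°/RT = (2)(96500)(0.98)/((8.314)(298)) = 76.34.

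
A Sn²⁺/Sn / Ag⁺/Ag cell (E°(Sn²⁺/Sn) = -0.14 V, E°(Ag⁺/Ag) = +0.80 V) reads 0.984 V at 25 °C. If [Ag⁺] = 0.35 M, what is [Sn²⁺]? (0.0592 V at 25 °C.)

From the Nernst equation, log Q = n(E° − E)/0.0592 = 2(0.94 − 0.984)/0.0592 = -1.486, so Q = 0.0326.
With Q = [Sn²⁺]/[Ag⁺]^2 and the known concentrations, [Sn²⁺] in the numerator gives [Sn²⁺] = 0.004 M.

0.004 M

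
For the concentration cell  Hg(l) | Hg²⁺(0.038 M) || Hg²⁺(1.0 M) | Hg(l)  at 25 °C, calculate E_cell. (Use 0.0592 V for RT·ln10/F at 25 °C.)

Both half-cells are Hg²⁺/Hg, so E°_cell = 0. The concentrated side is the cathode; the cell reaction moves Hg²⁺ from high to low concentration with n = 2.
Q = [Hg²⁺]_dilute/[Hg²⁺]_conc = 0.038/1.0 = 0.0380.
E = 0 − (0.0592/2) log Q = −(0.0592/2)(-1.420) = 0.0420 V.

0.042 V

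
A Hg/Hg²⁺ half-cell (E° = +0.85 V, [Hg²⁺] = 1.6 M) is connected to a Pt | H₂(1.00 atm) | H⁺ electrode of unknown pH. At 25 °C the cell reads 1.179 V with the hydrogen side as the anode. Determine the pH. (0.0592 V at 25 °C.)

E°_cell = 0.85 V and n = 2.
log Q = n(E° − E)/0.0592 = 2×(0.85 − 1.179)/0.0592 = -11.115.
With Q = [H⁺]^2 / ([Hg²⁺]·P(H₂)), solving for [H⁺] gives log[H⁺] = -5.455, so pH = 5.46.

pH = 5.46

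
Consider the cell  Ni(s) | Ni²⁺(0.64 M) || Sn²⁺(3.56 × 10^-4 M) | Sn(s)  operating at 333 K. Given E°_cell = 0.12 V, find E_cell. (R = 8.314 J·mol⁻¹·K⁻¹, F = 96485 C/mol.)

0.012 V

Balancing electrons gives n = 2; the reaction quotient is Q = [Ni²⁺]/[Sn²⁺] = 1800.
E = E° − (RT/nF) ln Q = 0.12 − (8.314×333)/(2×96485) × (7.494) = 0.120 − 0.108 = 0.012 V.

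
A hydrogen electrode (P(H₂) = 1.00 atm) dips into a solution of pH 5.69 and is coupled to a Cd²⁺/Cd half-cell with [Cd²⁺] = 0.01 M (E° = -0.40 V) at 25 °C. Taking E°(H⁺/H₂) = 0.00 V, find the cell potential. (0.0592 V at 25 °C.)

0.12 V

The hydrogen couple is the cathode, so E°_cell = 0.40 V; n = 2.
[H⁺] = 10^(−5.69) = 2 × 10^-6 M, and Q = [Cd²⁺]·P(H₂) / [H⁺]^2 = 2.4 × 10^9.
E = E° − (0.0592/2) log Q = 0.40 − (0.0592/2)(9.380) = 0.122 V.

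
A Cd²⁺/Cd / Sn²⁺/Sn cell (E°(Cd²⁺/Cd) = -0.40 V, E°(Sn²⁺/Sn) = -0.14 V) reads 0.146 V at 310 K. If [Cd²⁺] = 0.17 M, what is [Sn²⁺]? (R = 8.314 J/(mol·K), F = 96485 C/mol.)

From the Nernst equation, ln Q = nF(E° − E)/RT = 2×96485×(0.26 − 0.146)/(8.314×310) = 8.535, so Q = 5090.
With Q = [Cd²⁺]/[Sn²⁺] and the known concentrations, [Sn²⁺] in the denominator gives [Sn²⁺] = 3.3 × 10^-5 M.

3.3 × 10^-5 M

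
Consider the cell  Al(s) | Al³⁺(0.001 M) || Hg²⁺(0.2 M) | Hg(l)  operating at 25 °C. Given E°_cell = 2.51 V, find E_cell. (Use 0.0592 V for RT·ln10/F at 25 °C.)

Balancing electrons gives n = 6; the reaction quotient is Q = [Al³⁺]^2/[Hg²⁺]^3 = 1.25 × 10^-4.
At 25 °C, E = E° − (0.0592/n) log Q = 2.51 − (0.0592/6)(-3.903) = 2.510 + 0.039 = 2.549 V.

2.55 V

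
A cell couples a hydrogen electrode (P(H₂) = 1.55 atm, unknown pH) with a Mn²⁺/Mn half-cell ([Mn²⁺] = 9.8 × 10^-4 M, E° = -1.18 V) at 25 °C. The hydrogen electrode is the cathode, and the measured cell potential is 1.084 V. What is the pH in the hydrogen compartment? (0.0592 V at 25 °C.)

E°_cell = 1.18 V and n = 2.
log Q = n(E° − E)/0.0592 = 2×(1.18 − 1.084)/0.0592 = 3.243.
With Q = [Mn²⁺]·P(H₂) / [H⁺]^2, solving for [H⁺] gives log[H⁺] = -3.031, so pH = 3.03.

pH = 3.03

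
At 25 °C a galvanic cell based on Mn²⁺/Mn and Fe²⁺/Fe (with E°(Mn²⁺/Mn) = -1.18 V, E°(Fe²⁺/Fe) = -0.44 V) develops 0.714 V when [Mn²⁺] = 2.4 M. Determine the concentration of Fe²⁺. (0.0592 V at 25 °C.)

From the Nernst equation, log Q = n(E° − E)/0.0592 = 2(0.74 − 0.714)/0.0592 = 0.878, so Q = 7.56.
With Q = [Mn²⁺]/[Fe²⁺] and the known concentrations, [Fe²⁺] in the denominator gives [Fe²⁺] = 0.32 M.

0.32 M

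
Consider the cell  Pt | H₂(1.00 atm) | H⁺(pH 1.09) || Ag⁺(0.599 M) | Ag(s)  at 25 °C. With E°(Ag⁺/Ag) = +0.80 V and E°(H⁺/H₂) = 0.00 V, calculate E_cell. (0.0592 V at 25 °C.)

The Ag⁺/Ag couple is the cathode, so E°_cell = 0.80 V; n = 2.
[H⁺] = 10^(−1.09) = 0.081 M, and Q = [H⁺]^2 / ([Ag⁺]^2·P(H₂)) = 0.0184.
E = E° − (0.0592/2) log Q = 0.80 − (0.0592/2)(-1.735) = 0.851 V.

0.85 V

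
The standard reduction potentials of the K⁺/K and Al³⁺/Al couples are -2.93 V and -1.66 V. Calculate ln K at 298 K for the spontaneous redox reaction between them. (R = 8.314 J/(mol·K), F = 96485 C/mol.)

ln K = 148.4

E°_cell = -1.66 − (-2.93) = 1.27 V, with n = 3 electrons transferred.
At equilibrium E = 0, so the Nernst equation gives ln K = nFE°/RT = (3)(96485)(1.27)/((8.314)(298)) = 148.37.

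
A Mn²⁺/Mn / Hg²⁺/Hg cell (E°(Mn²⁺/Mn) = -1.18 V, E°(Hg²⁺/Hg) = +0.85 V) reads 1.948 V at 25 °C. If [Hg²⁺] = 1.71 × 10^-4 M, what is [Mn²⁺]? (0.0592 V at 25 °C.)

0.1 M

From the Nernst equation, log Q = n(E° − E)/0.0592 = 2(2.03 − 1.948)/0.0592 = 2.770, so Q = 589.
With Q = [Mn²⁺]/[Hg²⁺] and the known concentrations, [Mn²⁺] in the numerator gives [Mn²⁺] = 0.1 M.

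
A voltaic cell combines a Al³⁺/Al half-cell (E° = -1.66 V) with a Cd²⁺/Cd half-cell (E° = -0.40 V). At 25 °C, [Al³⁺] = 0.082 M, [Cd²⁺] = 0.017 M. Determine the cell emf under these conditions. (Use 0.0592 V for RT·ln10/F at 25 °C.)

The Cd²⁺/Cd couple has the higher reduction potential and acts as the cathode, so E°_cell = -0.40 − (-1.66) = 1.26 V.
Balancing electrons gives n = 6; the reaction quotient is Q = [Al³⁺]^2/[Cd²⁺]^3 = 1370.
At 25 °C, E = E° − (0.0592/n) log Q = 1.26 − (0.0592/6)(3.136) = 1.260 − 0.031 = 1.229 V.

1.23 V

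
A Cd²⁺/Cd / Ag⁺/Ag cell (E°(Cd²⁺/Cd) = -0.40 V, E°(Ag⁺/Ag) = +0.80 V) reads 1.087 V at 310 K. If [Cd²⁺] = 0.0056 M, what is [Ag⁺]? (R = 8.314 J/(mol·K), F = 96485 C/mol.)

From the Nernst equation, ln Q = nF(E° − E)/RT = 2×96485×(1.20 − 1.087)/(8.314×310) = 8.461, so Q = 4720.
With Q = [Cd²⁺]/[Ag⁺]^2 and the known concentrations, [Ag⁺]^2 in the denominator gives [Ag⁺] = 0.0011 M.

0.0011 M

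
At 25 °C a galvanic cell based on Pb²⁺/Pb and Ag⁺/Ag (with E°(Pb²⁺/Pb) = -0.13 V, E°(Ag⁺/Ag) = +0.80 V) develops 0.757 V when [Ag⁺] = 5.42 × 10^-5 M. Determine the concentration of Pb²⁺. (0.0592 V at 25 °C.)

0.0021 M

From the Nernst equation, log Q = n(E° − E)/0.0592 = 2(0.93 − 0.757)/0.0592 = 5.845, so Q = 6.99 × 10^5.
With Q = [Pb²⁺]/[Ag⁺]^2 and the known concentrations, [Pb²⁺] in the numerator gives [Pb²⁺] = 0.0021 M.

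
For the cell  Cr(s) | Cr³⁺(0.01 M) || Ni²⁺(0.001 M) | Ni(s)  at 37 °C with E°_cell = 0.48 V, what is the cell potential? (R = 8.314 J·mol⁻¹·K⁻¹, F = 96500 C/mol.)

Balancing electrons gives n = 6; the reaction quotient is Q = [Cr³⁺]^2/[Ni²⁺]^3 = 1 × 10^5.
E = E° − (RT/nF) ln Q = 0.48 − (8.314×310)/(6×96500) × (11.513) = 0.480 − 0.051 = 0.429 V.

0.429 V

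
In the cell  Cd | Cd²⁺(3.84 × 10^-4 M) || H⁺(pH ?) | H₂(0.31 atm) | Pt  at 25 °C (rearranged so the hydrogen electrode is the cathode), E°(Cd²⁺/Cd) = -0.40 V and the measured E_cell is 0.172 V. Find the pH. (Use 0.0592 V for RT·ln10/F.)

pH = 5.81

E°_cell = 0.40 V and n = 2.
log Q = n(E° − E)/0.0592 = 2×(0.40 − 0.172)/0.0592 = 7.703.
With Q = [Cd²⁺]·P(H₂) / [H⁺]^2, solving for [H⁺] gives log[H⁺] = -5.814, so pH = 5.81.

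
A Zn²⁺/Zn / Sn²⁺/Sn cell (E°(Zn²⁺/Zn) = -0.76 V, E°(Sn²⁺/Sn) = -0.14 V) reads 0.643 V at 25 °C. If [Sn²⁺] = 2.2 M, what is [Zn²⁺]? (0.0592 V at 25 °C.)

0.37 M

From the Nernst equation, log Q = n(E° − E)/0.0592 = 2(0.62 − 0.643)/0.0592 = -0.777, so Q = 0.167.
With Q = [Zn²⁺]/[Sn²⁺] and the known concentrations, [Zn²⁺] in the numerator gives [Zn²⁺] = 0.37 M.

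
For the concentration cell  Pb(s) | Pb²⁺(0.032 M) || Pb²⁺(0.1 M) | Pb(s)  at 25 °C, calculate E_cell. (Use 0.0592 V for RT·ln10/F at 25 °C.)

0.015 V

Both half-cells are Pb²⁺/Pb, so E°_cell = 0. The concentrated side is the cathode; the cell reaction moves Pb²⁺ from high to low concentration with n = 2.
Q = [Pb²⁺]_dilute/[Pb²⁺]_conc = 0.032/0.1 = 0.320.
E = 0 − (0.0592/2) log Q = −(0.0592/2)(-0.495) = 0.0147 V.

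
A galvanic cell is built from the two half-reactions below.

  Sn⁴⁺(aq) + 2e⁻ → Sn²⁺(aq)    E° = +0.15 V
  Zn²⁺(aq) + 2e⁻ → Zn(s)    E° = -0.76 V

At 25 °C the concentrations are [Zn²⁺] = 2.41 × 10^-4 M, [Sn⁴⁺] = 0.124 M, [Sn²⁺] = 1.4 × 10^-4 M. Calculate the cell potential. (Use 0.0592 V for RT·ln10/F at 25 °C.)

The Sn⁴⁺/Sn²⁺ couple has the higher reduction potential and acts as the cathode, so E°_cell = +0.15 − (-0.76) = 0.91 V.
Balancing electrons gives n = 2; the reaction quotient is Q = [Zn²⁺]·[Sn²⁺]/[Sn⁴⁺] = 2.72 × 10^-7.
At 25 °C, E = E° − (0.0592/n) log Q = 0.91 − (0.0592/2)(-6.565) = 0.910 + 0.194 = 1.104 V.

1.10 V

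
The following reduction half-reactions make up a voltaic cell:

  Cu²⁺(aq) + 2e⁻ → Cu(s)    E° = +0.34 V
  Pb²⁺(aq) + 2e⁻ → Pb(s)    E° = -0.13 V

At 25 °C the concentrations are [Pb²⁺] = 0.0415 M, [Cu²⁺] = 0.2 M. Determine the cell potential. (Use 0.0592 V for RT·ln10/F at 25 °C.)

0.490 V

The Cu²⁺/Cu couple has the higher reduction potential and acts as the cathode, so E°_cell = +0.34 − (-0.13) = 0.47 V.
Balancing electrons gives n = 2; the reaction quotient is Q = [Pb²⁺]/[Cu²⁺] = 0.207.
At 25 °C, E = E° − (0.0592/n) log Q = 0.47 − (0.0592/2)(-0.683) = 0.470 + 0.020 = 0.490 V.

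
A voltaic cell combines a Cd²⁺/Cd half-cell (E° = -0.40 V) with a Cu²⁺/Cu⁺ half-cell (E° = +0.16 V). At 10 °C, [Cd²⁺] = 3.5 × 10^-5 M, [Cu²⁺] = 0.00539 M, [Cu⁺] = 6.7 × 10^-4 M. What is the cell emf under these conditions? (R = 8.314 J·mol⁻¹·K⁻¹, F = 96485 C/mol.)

0.736 V

The Cu²⁺/Cu⁺ couple has the higher reduction potential and acts as the cathode, so E°_cell = +0.16 − (-0.40) = 0.56 V.
Balancing electrons gives n = 2; the reaction quotient is Q = [Cd²⁺]·[Cu⁺]^2/[Cu²⁺]^2 = 5.41 × 10^-7.
E = E° − (RT/nF) ln Q = 0.56 − (8.314×283)/(2×96485) × (-14.430) = 0.560 + 0.176 = 0.736 V.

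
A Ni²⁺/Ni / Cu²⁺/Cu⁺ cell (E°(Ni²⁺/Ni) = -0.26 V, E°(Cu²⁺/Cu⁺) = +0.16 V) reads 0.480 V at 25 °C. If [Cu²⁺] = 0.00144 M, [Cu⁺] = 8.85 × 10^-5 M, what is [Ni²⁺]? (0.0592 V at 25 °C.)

2.5 M

From the Nernst equation, log Q = n(E° − E)/0.0592 = 2(0.42 − 0.480)/0.0592 = -2.027, so Q = 0.00940.
With Q = [Ni²⁺]·[Cu⁺]^2/[Cu²⁺]^2 and the known concentrations, [Ni²⁺] in the numerator gives [Ni²⁺] = 2.5 M.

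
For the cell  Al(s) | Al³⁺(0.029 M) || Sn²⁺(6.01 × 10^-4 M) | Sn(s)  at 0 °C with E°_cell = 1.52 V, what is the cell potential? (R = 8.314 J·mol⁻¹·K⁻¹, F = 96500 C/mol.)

Balancing electrons gives n = 6; the reaction quotient is Q = [Al³⁺]^2/[Sn²⁺]^3 = 3.87 × 10^6.
E = E° − (RT/nF) ln Q = 1.52 − (8.314×273)/(6×96500) × (15.170) = 1.520 − 0.059 = 1.461 V.

1.46 V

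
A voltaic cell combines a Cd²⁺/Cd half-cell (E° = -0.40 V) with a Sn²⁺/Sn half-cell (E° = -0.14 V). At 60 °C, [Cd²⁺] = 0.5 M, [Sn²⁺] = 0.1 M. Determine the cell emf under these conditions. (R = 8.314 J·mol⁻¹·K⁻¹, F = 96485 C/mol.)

The Sn²⁺/Sn couple has the higher reduction potential and acts as the cathode, so E°_cell = -0.14 − (-0.40) = 0.26 V.
Balancing electrons gives n = 2; the reaction quotient is Q = [Cd²⁺]/[Sn²⁺] = 5.00.
E = E° − (RT/nF) ln Q = 0.26 − (8.314×333)/(2×96485) × (1.609) = 0.260 − 0.023 = 0.237 V.

0.237 V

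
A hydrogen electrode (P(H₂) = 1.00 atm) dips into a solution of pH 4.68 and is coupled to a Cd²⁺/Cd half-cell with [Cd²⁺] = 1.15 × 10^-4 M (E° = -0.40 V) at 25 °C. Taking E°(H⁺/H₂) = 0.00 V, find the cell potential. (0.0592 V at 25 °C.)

The hydrogen couple is the cathode, so E°_cell = 0.40 V; n = 2.
[H⁺] = 10^(−4.68) = 2.1 × 10^-5 M, and Q = [Cd²⁺]·P(H₂) / [H⁺]^2 = 2.63 × 10^5.
E = E° − (0.0592/2) log Q = 0.40 − (0.0592/2)(5.421) = 0.240 V.

0.24 V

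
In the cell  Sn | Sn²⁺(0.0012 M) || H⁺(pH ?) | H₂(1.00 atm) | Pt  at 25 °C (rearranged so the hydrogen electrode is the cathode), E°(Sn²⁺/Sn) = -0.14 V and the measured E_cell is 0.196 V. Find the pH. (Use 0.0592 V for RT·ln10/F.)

pH = 0.51

E°_cell = 0.14 V and n = 2.
log Q = n(E° − E)/0.0592 = 2×(0.14 − 0.196)/0.0592 = -1.892.
With Q = [Sn²⁺]·P(H₂) / [H⁺]^2, solving for [H⁺] gives log[H⁺] = -0.514, so pH = 0.51.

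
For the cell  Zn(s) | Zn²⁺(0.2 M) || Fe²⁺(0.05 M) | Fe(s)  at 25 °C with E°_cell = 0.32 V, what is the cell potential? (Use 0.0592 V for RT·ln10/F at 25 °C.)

Balancing electrons gives n = 2; the reaction quotient is Q = [Zn²⁺]/[Fe²⁺] = 4.00.
At 25 °C, E = E° − (0.0592/n) log Q = 0.32 − (0.0592/2)(0.602) = 0.320 − 0.018 = 0.302 V.

0.302 V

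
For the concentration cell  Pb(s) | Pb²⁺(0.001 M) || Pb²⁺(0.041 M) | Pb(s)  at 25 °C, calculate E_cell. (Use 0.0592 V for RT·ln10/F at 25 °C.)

Both half-cells are Pb²⁺/Pb, so E°_cell = 0. The concentrated side is the cathode; the cell reaction moves Pb²⁺ from high to low concentration with n = 2.
Q = [Pb²⁺]_dilute/[Pb²⁺]_conc = 0.001/0.041 = 0.0244.
E = 0 − (0.0592/2) log Q = −(0.0592/2)(-1.613) = 0.0477 V.

0.048 V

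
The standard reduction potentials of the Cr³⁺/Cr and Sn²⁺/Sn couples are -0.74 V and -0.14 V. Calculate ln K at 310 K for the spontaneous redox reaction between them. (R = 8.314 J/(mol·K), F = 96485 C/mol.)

ln K = 134.8

E°_cell = -0.14 − (-0.74) = 0.60 V, with n = 6 electrons transferred.
At equilibrium E = 0, so the Nernst equation gives ln K = nFE°/RT = (6)(96485)(0.60)/((8.314)(310)) = 134.77.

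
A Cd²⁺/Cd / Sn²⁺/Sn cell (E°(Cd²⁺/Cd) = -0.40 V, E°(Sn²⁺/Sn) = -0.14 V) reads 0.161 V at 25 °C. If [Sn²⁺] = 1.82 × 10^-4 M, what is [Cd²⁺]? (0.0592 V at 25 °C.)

0.4 M

From the Nernst equation, log Q = n(E° − E)/0.0592 = 2(0.26 − 0.161)/0.0592 = 3.345, so Q = 2210.
With Q = [Cd²⁺]/[Sn²⁺] and the known concentrations, [Cd²⁺] in the numerator gives [Cd²⁺] = 0.4 M.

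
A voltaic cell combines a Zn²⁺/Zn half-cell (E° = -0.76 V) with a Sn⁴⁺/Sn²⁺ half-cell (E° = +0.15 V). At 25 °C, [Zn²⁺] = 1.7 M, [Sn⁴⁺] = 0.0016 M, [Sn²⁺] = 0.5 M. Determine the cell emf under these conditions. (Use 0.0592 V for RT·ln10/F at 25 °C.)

The Sn⁴⁺/Sn²⁺ couple has the higher reduction potential and acts as the cathode, so E°_cell = +0.15 − (-0.76) = 0.91 V.
Balancing electrons gives n = 2; the reaction quotient is Q = [Zn²⁺]·[Sn²⁺]/[Sn⁴⁺] = 531.
At 25 °C, E = E° − (0.0592/n) log Q = 0.91 − (0.0592/2)(2.725) = 0.910 − 0.081 = 0.829 V.

0.829 V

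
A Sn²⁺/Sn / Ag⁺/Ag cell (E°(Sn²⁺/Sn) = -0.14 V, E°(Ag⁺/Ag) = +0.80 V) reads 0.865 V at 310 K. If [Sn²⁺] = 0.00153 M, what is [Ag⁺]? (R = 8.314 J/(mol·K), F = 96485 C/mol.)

0.0024 M

From the Nernst equation, ln Q = nF(E° − E)/RT = 2×96485×(0.94 − 0.865)/(8.314×310) = 5.615, so Q = 275.
With Q = [Sn²⁺]/[Ag⁺]^2 and the known concentrations, [Ag⁺]^2 in the denominator gives [Ag⁺] = 0.0024 M.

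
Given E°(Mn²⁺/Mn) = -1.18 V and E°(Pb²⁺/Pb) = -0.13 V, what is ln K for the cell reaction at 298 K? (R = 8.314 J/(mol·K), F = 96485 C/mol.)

E°_cell = -0.13 − (-1.18) = 1.05 V, with n = 2 electrons transferred.
At equilibrium E = 0, so the Nernst equation gives ln K = nFE°/RT = (2)(96485)(1.05)/((8.314)(298)) = 81.78.

ln K = 81.8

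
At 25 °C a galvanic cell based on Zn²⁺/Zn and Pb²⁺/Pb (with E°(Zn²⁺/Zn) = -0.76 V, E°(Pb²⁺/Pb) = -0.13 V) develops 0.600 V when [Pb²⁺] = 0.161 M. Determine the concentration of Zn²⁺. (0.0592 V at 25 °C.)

1.7 M

From the Nernst equation, log Q = n(E° − E)/0.0592 = 2(0.63 − 0.600)/0.0592 = 1.014, so Q = 10.3.
With Q = [Zn²⁺]/[Pb²⁺] and the known concentrations, [Zn²⁺] in the numerator gives [Zn²⁺] = 1.7 M.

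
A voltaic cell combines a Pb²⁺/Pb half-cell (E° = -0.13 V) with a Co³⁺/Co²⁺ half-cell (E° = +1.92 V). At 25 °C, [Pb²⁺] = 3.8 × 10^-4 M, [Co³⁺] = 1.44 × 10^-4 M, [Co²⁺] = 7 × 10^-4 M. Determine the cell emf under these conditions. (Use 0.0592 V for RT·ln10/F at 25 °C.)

2.11 V

The Co³⁺/Co²⁺ couple has the higher reduction potential and acts as the cathode, so E°_cell = +1.92 − (-0.13) = 2.05 V.
Balancing electrons gives n = 2; the reaction quotient is Q = [Pb²⁺]·[Co²⁺]^2/[Co³⁺]^2 = 0.00898.
At 25 °C, E = E° − (0.0592/n) log Q = 2.05 − (0.0592/2)(-2.047) = 2.050 + 0.061 = 2.111 V.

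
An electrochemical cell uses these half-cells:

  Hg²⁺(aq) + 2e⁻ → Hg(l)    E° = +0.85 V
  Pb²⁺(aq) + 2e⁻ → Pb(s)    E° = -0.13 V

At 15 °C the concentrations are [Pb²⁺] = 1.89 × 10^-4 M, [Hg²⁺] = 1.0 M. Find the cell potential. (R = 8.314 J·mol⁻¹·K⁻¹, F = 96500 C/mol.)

1.09 V

The Hg²⁺/Hg couple has the higher reduction potential and acts as the cathode, so E°_cell = +0.85 − (-0.13) = 0.98 V.
Balancing electrons gives n = 2; the reaction quotient is Q = [Pb²⁺]/[Hg²⁺] = 1.89 × 10^-4.
E = E° − (RT/nF) ln Q = 0.98 − (8.314×288)/(2×96500) × (-8.574) = 0.980 + 0.106 = 1.086 V.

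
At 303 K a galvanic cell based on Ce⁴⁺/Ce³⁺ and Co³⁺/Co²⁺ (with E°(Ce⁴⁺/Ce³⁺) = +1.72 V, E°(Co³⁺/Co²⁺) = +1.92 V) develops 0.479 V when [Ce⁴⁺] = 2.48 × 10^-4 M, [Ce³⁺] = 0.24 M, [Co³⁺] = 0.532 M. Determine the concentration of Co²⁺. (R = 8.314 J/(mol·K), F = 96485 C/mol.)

0.012 M

From the Nernst equation, ln Q = nF(E° − E)/RT = 1×96485×(0.20 − 0.479)/(8.314×303) = -10.686, so Q = 2.29 × 10^-5.
With Q = [Ce⁴⁺]·[Co²⁺]/([Ce³⁺]·[Co³⁺]) and the known concentrations, [Co²⁺] in the numerator gives [Co²⁺] = 0.012 M.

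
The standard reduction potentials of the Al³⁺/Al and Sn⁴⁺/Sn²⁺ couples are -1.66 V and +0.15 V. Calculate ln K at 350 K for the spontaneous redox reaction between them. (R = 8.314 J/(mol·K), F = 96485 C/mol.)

ln K = 360.1

E°_cell = +0.15 − (-1.66) = 1.81 V, with n = 6 electrons transferred.
At equilibrium E = 0, so the Nernst equation gives ln K = nFE°/RT = (6)(96485)(1.81)/((8.314)(350)) = 360.09.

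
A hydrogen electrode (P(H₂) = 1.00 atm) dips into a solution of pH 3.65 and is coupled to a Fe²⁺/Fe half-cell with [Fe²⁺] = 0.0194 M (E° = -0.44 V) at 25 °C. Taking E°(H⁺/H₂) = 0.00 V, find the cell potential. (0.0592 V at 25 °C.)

The hydrogen couple is the cathode, so E°_cell = 0.44 V; n = 2.
[H⁺] = 10^(−3.65) = 2.2 × 10^-4 M, and Q = [Fe²⁺]·P(H₂) / [H⁺]^2 = 3.87 × 10^5.
E = E° − (0.0592/2) log Q = 0.44 − (0.0592/2)(5.588) = 0.275 V.

0.27 V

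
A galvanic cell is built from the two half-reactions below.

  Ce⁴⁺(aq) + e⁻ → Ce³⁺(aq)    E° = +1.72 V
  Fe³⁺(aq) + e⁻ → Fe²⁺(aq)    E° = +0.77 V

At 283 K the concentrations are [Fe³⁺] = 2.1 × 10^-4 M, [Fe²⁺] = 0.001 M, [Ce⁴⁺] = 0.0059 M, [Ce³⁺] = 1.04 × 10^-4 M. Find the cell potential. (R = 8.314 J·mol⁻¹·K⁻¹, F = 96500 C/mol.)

The Ce⁴⁺/Ce³⁺ couple has the higher reduction potential and acts as the cathode, so E°_cell = +1.72 − (+0.77) = 0.95 V.
Balancing electrons gives n = 1; the reaction quotient is Q = [Fe³⁺]·[Ce³⁺]/([Fe²⁺]·[Ce⁴⁺]) = 0.00370.
E = E° − (RT/nF) ln Q = 0.95 − (8.314×283)/(1×96500) × (-5.599) = 0.950 + 0.137 = 1.087 V.

1.09 V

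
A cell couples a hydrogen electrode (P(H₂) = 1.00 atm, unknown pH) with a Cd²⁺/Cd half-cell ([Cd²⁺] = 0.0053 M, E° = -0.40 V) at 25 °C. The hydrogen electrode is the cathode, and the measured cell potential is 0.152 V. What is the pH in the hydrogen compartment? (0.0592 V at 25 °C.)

E°_cell = 0.40 V and n = 2.
log Q = n(E° − E)/0.0592 = 2×(0.40 − 0.152)/0.0592 = 8.378.
With Q = [Cd²⁺]·P(H₂) / [H⁺]^2, solving for [H⁺] gives log[H⁺] = -5.327, so pH = 5.33.

pH = 5.33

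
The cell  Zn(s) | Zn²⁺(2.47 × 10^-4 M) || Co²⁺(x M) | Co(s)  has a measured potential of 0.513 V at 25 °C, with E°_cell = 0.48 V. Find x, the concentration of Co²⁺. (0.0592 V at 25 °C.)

From the Nernst equation, log Q = n(E° − E)/0.0592 = 2(0.48 − 0.513)/0.0592 = -1.115, so Q = 0.0768.
With Q = [Zn²⁺]/[Co²⁺] and the known concentrations, [Co²⁺] in the denominator gives [Co²⁺] = 0.0032 M.

0.0032 M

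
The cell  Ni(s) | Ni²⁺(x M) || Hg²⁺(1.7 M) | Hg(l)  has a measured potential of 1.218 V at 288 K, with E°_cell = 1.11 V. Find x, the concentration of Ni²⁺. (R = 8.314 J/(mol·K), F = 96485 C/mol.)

From the Nernst equation, ln Q = nF(E° − E)/RT = 2×96485×(1.11 − 1.218)/(8.314×288) = -8.704, so Q = 1.66 × 10^-4.
With Q = [Ni²⁺]/[Hg²⁺] and the known concentrations, [Ni²⁺] in the numerator gives [Ni²⁺] = 2.8 × 10^-4 M.

2.8 × 10^-4 M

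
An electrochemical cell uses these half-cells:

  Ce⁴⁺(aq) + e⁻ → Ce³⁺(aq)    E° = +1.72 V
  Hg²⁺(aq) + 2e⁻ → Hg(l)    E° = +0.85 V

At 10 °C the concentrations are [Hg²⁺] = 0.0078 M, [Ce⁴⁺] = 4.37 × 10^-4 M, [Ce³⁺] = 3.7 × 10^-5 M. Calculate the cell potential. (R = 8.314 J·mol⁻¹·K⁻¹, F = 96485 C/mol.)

The Ce⁴⁺/Ce³⁺ couple has the higher reduction potential and acts as the cathode, so E°_cell = +1.72 − (+0.85) = 0.87 V.
Balancing electrons gives n = 2; the reaction quotient is Q = [Hg²⁺]·[Ce³⁺]^2/[Ce⁴⁺]^2 = 5.59 × 10^-5.
E = E° − (RT/nF) ln Q = 0.87 − (8.314×283)/(2×96485) × (-9.792) = 0.870 + 0.119 = 0.989 V.

0.989 V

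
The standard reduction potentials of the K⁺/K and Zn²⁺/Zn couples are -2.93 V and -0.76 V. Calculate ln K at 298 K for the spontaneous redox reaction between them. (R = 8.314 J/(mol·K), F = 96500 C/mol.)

E°_cell = -0.76 − (-2.93) = 2.17 V, with n = 2 electrons transferred.
At equilibrium E = 0, so the Nernst equation gives ln K = nFE°/RT = (2)(96500)(2.17)/((8.314)(298)) = 169.04.

ln K = 169.0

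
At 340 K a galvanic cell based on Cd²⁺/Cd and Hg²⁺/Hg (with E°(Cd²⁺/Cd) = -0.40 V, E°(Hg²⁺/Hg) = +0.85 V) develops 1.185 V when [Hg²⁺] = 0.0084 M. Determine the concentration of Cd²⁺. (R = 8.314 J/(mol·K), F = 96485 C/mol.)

From the Nernst equation, ln Q = nF(E° − E)/RT = 2×96485×(1.25 − 1.185)/(8.314×340) = 4.437, so Q = 84.5.
With Q = [Cd²⁺]/[Hg²⁺] and the known concentrations, [Cd²⁺] in the numerator gives [Cd²⁺] = 0.71 M.

0.71 M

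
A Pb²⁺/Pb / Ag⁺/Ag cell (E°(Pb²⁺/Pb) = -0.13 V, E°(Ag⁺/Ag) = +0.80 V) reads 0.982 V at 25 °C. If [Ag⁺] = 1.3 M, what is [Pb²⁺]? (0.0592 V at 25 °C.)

From the Nernst equation, log Q = n(E° − E)/0.0592 = 2(0.93 − 0.982)/0.0592 = -1.757, so Q = 0.0175.
With Q = [Pb²⁺]/[Ag⁺]^2 and the known concentrations, [Pb²⁺] in the numerator gives [Pb²⁺] = 0.03 M.

0.03 M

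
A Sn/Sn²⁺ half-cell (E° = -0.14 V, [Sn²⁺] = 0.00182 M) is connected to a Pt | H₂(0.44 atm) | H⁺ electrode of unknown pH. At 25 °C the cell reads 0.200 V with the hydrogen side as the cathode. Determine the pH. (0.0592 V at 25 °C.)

pH = 0.53

E°_cell = 0.14 V and n = 2.
log Q = n(E° − E)/0.0592 = 2×(0.14 − 0.200)/0.0592 = -2.027.
With Q = [Sn²⁺]·P(H₂) / [H⁺]^2, solving for [H⁺] gives log[H⁺] = -0.535, so pH = 0.53.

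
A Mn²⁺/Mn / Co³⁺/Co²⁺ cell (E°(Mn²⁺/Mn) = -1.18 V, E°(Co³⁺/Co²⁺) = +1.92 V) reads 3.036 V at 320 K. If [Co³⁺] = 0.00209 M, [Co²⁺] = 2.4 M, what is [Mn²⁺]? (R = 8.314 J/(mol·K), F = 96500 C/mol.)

7.9 × 10^-5 M

From the Nernst equation, ln Q = nF(E° − E)/RT = 2×96500×(3.10 − 3.036)/(8.314×320) = 4.643, so Q = 104.
With Q = [Mn²⁺]·[Co²⁺]^2/[Co³⁺]^2 and the known concentrations, [Mn²⁺] in the numerator gives [Mn²⁺] = 7.9 × 10^-5 M.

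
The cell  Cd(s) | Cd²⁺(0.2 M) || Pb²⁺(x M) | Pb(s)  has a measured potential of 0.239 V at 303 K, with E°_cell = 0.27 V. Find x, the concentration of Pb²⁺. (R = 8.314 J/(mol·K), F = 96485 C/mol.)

From the Nernst equation, ln Q = nF(E° − E)/RT = 2×96485×(0.27 − 0.239)/(8.314×303) = 2.375, so Q = 10.7.
With Q = [Cd²⁺]/[Pb²⁺] and the known concentrations, [Pb²⁺] in the denominator gives [Pb²⁺] = 0.019 M.

0.019 M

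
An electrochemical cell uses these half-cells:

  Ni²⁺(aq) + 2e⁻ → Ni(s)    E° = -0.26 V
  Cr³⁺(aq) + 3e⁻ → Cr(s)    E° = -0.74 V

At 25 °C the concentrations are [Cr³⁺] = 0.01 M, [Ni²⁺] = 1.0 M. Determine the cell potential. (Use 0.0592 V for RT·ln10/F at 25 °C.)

The Ni²⁺/Ni couple has the higher reduction potential and acts as the cathode, so E°_cell = -0.26 − (-0.74) = 0.48 V.
Balancing electrons gives n = 6; the reaction quotient is Q = [Cr³⁺]^2/[Ni²⁺]^3 = 1 × 10^-4.
At 25 °C, E = E° − (0.0592/n) log Q = 0.48 − (0.0592/6)(-4.000) = 0.480 + 0.039 = 0.519 V.

0.519 V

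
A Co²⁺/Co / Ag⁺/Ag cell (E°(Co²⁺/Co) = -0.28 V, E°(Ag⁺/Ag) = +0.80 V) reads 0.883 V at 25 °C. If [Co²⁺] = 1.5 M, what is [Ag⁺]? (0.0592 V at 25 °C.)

5.8 × 10^-4 M

From the Nernst equation, log Q = n(E° − E)/0.0592 = 2(1.08 − 0.883)/0.0592 = 6.655, so Q = 4.52 × 10^6.
With Q = [Co²⁺]/[Ag⁺]^2 and the known concentrations, [Ag⁺]^2 in the denominator gives [Ag⁺] = 5.8 × 10^-4 M.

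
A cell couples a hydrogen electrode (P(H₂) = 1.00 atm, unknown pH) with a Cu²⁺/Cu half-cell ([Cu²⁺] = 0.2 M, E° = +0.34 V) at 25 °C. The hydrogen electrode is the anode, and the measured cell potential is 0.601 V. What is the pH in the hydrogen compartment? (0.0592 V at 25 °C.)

pH = 4.76

E°_cell = 0.34 V and n = 2.
log Q = n(E° − E)/0.0592 = 2×(0.34 − 0.601)/0.0592 = -8.818.
With Q = [H⁺]^2 / ([Cu²⁺]·P(H₂)), solving for [H⁺] gives log[H⁺] = -4.758, so pH = 4.76.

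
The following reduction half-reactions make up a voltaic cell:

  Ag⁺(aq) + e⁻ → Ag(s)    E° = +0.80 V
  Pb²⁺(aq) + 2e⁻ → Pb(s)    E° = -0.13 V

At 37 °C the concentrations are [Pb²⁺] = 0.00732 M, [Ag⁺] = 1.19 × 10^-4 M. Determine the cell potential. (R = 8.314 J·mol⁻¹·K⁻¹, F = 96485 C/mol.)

0.754 V

The Ag⁺/Ag couple has the higher reduction potential and acts as the cathode, so E°_cell = +0.80 − (-0.13) = 0.93 V.
Balancing electrons gives n = 2; the reaction quotient is Q = [Pb²⁺]/[Ag⁺]^2 = 5.17 × 10^5.
E = E° − (RT/nF) ln Q = 0.93 − (8.314×310)/(2×96485) × (13.156) = 0.930 − 0.176 = 0.754 V.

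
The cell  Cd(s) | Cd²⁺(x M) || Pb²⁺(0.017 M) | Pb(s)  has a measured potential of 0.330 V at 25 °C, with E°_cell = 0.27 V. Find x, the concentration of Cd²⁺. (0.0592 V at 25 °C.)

1.6 × 10^-4 M

From the Nernst equation, log Q = n(E° − E)/0.0592 = 2(0.27 − 0.330)/0.0592 = -2.027, so Q = 0.00940.
With Q = [Cd²⁺]/[Pb²⁺] and the known concentrations, [Cd²⁺] in the numerator gives [Cd²⁺] = 1.6 × 10^-4 M.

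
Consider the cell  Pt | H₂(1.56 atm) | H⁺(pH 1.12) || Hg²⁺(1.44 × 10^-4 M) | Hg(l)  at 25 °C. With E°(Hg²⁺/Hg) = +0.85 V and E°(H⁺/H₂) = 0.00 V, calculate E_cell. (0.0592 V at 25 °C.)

0.81 V

The Hg²⁺/Hg couple is the cathode, so E°_cell = 0.85 V; n = 2.
[H⁺] = 10^(−1.12) = 0.076 M, and Q = [H⁺]^2 / ([Hg²⁺]·P(H₂)) = 25.6.
E = E° − (0.0592/2) log Q = 0.85 − (0.0592/2)(1.409) = 0.808 V.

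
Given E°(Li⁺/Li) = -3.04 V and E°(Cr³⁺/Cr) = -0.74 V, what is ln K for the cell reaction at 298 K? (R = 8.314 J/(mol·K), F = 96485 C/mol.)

ln K = 268.7

E°_cell = -0.74 − (-3.04) = 2.30 V, with n = 3 electrons transferred.
At equilibrium E = 0, so the Nernst equation gives ln K = nFE°/RT = (3)(96485)(2.30)/((8.314)(298)) = 268.71.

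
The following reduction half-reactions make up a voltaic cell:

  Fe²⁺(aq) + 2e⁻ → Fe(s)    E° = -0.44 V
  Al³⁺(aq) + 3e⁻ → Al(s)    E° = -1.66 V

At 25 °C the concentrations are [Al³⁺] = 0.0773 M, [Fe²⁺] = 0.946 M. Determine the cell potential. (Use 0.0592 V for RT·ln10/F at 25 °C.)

1.24 V

The Fe²⁺/Fe couple has the higher reduction potential and acts as the cathode, so E°_cell = -0.44 − (-1.66) = 1.22 V.
Balancing electrons gives n = 6; the reaction quotient is Q = [Al³⁺]^2/[Fe²⁺]^3 = 0.00706.
At 25 °C, E = E° − (0.0592/n) log Q = 1.22 − (0.0592/6)(-2.151) = 1.220 + 0.021 = 1.241 V.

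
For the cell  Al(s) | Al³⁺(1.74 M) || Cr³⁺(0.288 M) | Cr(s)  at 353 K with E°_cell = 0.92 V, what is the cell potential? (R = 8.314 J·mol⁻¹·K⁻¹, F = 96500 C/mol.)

0.902 V

Balancing electrons gives n = 3; the reaction quotient is Q = [Al³⁺]/[Cr³⁺] = 6.04.
E = E° − (RT/nF) ln Q = 0.92 − (8.314×353)/(3×96500) × (1.799) = 0.920 − 0.018 = 0.902 V.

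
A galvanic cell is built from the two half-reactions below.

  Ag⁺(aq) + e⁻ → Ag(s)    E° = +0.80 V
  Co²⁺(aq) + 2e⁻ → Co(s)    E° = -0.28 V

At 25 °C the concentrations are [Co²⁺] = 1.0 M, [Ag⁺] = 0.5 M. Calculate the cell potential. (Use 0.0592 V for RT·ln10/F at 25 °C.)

1.06 V

The Ag⁺/Ag couple has the higher reduction potential and acts as the cathode, so E°_cell = +0.80 − (-0.28) = 1.08 V.
Balancing electrons gives n = 2; the reaction quotient is Q = [Co²⁺]/[Ag⁺]^2 = 4.00.
At 25 °C, E = E° − (0.0592/n) log Q = 1.08 − (0.0592/2)(0.602) = 1.080 − 0.018 = 1.062 V.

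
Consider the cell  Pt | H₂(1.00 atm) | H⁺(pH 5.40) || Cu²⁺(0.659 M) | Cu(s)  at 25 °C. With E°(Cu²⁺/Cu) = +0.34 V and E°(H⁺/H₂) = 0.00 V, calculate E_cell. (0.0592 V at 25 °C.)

0.65 V

The Cu²⁺/Cu couple is the cathode, so E°_cell = 0.34 V; n = 2.
[H⁺] = 10^(−5.40) = 4 × 10^-6 M, and Q = [H⁺]^2 / ([Cu²⁺]·P(H₂)) = 2.4 × 10^-11.
E = E° − (0.0592/2) log Q = 0.34 − (0.0592/2)(-10.619) = 0.654 V.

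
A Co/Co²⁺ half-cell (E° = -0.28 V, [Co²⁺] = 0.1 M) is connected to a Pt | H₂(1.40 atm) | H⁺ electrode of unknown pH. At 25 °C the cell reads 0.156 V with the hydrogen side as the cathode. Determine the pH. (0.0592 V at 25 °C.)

pH = 2.52

E°_cell = 0.28 V and n = 2.
log Q = n(E° − E)/0.0592 = 2×(0.28 − 0.156)/0.0592 = 4.189.
With Q = [Co²⁺]·P(H₂) / [H⁺]^2, solving for [H⁺] gives log[H⁺] = -2.522, so pH = 2.52.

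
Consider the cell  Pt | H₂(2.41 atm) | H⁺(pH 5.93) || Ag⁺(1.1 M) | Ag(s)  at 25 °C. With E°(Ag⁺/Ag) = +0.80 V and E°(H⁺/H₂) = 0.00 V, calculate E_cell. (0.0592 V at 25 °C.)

1.16 V

The Ag⁺/Ag couple is the cathode, so E°_cell = 0.80 V; n = 2.
[H⁺] = 10^(−5.93) = 1.2 × 10^-6 M, and Q = [H⁺]^2 / ([Ag⁺]^2·P(H₂)) = 4.73 × 10^-13.
E = E° − (0.0592/2) log Q = 0.80 − (0.0592/2)(-12.325) = 1.165 V.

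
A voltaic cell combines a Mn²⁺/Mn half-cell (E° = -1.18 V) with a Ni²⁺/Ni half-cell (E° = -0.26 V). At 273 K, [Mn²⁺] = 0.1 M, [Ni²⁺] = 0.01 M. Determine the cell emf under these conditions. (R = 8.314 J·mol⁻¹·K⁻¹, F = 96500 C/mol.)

The Ni²⁺/Ni couple has the higher reduction potential and acts as the cathode, so E°_cell = -0.26 − (-1.18) = 0.92 V.
Balancing electrons gives n = 2; the reaction quotient is Q = [Mn²⁺]/[Ni²⁺] = 10.0.
E = E° − (RT/nF) ln Q = 0.92 − (8.314×273)/(2×96500) × (2.303) = 0.920 − 0.027 = 0.893 V.

0.893 V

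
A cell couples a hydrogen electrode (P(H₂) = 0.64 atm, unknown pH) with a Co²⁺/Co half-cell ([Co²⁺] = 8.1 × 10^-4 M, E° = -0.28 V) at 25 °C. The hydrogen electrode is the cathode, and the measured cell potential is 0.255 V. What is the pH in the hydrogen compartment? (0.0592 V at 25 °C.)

pH = 2.06

E°_cell = 0.28 V and n = 2.
log Q = n(E° − E)/0.0592 = 2×(0.28 − 0.255)/0.0592 = 0.845.
With Q = [Co²⁺]·P(H₂) / [H⁺]^2, solving for [H⁺] gives log[H⁺] = -2.065, so pH = 2.06.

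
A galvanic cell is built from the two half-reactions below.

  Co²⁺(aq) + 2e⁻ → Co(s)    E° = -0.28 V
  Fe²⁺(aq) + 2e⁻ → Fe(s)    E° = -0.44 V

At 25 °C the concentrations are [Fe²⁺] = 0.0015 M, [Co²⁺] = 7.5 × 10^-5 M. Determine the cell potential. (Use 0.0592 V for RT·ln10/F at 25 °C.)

The Co²⁺/Co couple has the higher reduction potential and acts as the cathode, so E°_cell = -0.28 − (-0.44) = 0.16 V.
Balancing electrons gives n = 2; the reaction quotient is Q = [Fe²⁺]/[Co²⁺] = 20.0.
At 25 °C, E = E° − (0.0592/n) log Q = 0.16 − (0.0592/2)(1.301) = 0.160 − 0.039 = 0.121 V.

0.121 V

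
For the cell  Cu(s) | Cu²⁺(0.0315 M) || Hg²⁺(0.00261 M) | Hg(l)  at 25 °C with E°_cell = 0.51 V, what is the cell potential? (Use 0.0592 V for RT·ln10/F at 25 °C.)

Balancing electrons gives n = 2; the reaction quotient is Q = [Cu²⁺]/[Hg²⁺] = 12.1.
At 25 °C, E = E° − (0.0592/n) log Q = 0.51 − (0.0592/2)(1.082) = 0.510 − 0.032 = 0.478 V.

0.478 V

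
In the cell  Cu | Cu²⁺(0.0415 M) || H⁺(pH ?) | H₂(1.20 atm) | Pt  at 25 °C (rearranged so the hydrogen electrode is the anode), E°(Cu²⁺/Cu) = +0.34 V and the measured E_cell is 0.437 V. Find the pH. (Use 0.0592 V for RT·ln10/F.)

pH = 2.29

E°_cell = 0.34 V and n = 2.
log Q = n(E° − E)/0.0592 = 2×(0.34 − 0.437)/0.0592 = -3.277.
With Q = [H⁺]^2 / ([Cu²⁺]·P(H₂)), solving for [H⁺] gives log[H⁺] = -2.290, so pH = 2.29.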